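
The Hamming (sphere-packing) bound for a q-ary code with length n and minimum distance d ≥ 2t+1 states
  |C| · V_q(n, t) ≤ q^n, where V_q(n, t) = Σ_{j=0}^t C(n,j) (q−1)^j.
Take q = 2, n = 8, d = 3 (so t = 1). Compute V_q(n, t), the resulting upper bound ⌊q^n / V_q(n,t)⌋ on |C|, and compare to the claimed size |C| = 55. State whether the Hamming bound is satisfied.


V_q(n, t) = 9, q^n = 256, Hamming bound = 28, |C| = 55 > bound (violated).

Step 1: Compute V_q(n, t) = Σ_{j=0}^1 C(n, j) (q−1)^j.
  j = 0: C(8,0)·(1)^0 = 1·1 = 1.
  j = 1: C(8,1)·(1)^1 = 8·1 = 8.
  V_q(n, t) = 1 + 8 = 9.
Step 2: q^n = 2^8 = 256.
Step 3: Hamming bound ⌊q^n / V_q(n,t)⌋ = ⌊256/9⌋ = 28.
Step 4: Compare |C| = 55 to 28: violated.
The claimed |C| lies above the Hamming bound, so no 2-ary code of length 8 with d ≥ 3 can have 55 codewords.


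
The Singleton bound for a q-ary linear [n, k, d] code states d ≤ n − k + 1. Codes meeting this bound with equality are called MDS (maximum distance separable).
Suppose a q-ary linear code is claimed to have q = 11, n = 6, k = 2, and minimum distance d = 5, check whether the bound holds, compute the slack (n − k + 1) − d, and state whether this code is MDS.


Singleton RHS = n − k + 1 = 5, slack = 0, bound satisfied, MDS.

Singleton bound: d ≤ n − k + 1.
Here n = 6, k = 2, so n − k + 1 = 5.
Given d = 5, check d ≤ 5: YES.
Slack = (n − k + 1) − d = 0.
The code is MDS (slack = 0).
Description: the claimed parameters are [6, 2, 5]_11; such a code would be MDS (meets Singleton bound).


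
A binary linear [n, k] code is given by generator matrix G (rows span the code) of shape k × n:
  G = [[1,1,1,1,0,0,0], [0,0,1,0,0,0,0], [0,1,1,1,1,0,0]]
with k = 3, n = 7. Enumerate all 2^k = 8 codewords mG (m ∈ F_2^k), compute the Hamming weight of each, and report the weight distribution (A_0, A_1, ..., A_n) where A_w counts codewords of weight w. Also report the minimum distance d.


Weight distribution: A_0 = 1, A_1 = 1, A_2 = 1, A_3 = 3, A_4 = 2. Minimum distance d = 1.

Enumerate all 2^3 = 8 messages m ∈ F_2^3.
For each, compute codeword c = mG in F_2^7, then tally its weight.
  m = 000 → c = 0000000, weight = 0.
  m = 100 → c = 1111000, weight = 4.
  m = 010 → c = 0010000, weight = 1.
  m = 110 → c = 1101000, weight = 3.
  m = 001 → c = 0111100, weight = 4.
  m = 101 → c = 1000100, weight = 2.
  m = 011 → c = 0101100, weight = 3.
  m = 111 → c = 1010100, weight = 3.
Tally weights:
  weight 0: 1 codewords.
  weight 1: 1 codewords.
  weight 2: 1 codewords.
  weight 3: 3 codewords.
  weight 4: 2 codewords.
Minimum distance d = smallest w > 0 with A_w > 0 = 1.
Sanity: Σ A_w = 8 = 2^3 = 8 ✓.


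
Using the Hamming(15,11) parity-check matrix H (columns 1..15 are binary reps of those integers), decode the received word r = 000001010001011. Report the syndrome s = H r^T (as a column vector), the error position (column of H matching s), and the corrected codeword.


s = (0, 0, 1, 1)^T, error position = 3, corrected codeword c = 001001010001011

Compute s = H r^T mod 2 one row at a time:
  s_1 = 1 + 0 + 0 + 0 + 1 + 0 + 1 + 1 = 4 ≡ 0 (mod 2).
  s_2 = 0 + 0 + 1 + 0 + 1 + 0 + 1 + 1 = 4 ≡ 0 (mod 2).
  s_3 = 0 + 0 + 1 + 0 + 0 + 0 + 1 + 1 = 3 ≡ 1 (mod 2).
  s_4 = 0 + 0 + 0 + 0 + 0 + 0 + 0 + 1 = 1 ≡ 1 (mod 2).
s = (0, 0, 1, 1)^T — this equals column 3 of H (binary 0011), so error is at position 3.
Correct: flip bit 3 of r = 000001010001011 to get c = 001001010001011.


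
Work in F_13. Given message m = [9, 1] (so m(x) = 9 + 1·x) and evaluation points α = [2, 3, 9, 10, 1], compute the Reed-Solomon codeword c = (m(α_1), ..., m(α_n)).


c = [11, 12, 5, 6, 10]

Message polynomial: m(x) = 9 + 1·x (mod 13).
For each evaluation point α_i, compute m(α_i) mod 13:
  α_1 = 2: Horner steps 1 → 11, so m(2) = 11.
  α_2 = 3: Horner steps 1 → 12, so m(3) = 12.
  α_3 = 9: Horner steps 1 → 5, so m(9) = 5.
  α_4 = 10: Horner steps 1 → 6, so m(10) = 6.
  α_5 = 1: Horner steps 1 → 10, so m(1) = 10.
Codeword c = [11, 12, 5, 6, 10] ∈ F_13^5.


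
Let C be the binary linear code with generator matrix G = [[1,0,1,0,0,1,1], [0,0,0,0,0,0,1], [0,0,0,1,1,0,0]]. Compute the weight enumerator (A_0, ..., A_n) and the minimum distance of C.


Weight distribution: A_0 = 1, A_1 = 1, A_2 = 1, A_3 = 2, A_4 = 1, A_5 = 1, A_6 = 1. Minimum distance d = 1.

Enumerate all 2^3 = 8 messages m ∈ F_2^3.
For each, compute codeword c = mG in F_2^7, then tally its weight.
  m = 000 → c = 0000000, weight = 0.
  m = 100 → c = 1010011, weight = 4.
  m = 010 → c = 0000001, weight = 1.
  m = 110 → c = 1010010, weight = 3.
  m = 001 → c = 0001100, weight = 2.
  m = 101 → c = 1011111, weight = 6.
  m = 011 → c = 0001101, weight = 3.
  m = 111 → c = 1011110, weight = 5.
Tally weights:
  weight 0: 1 codewords.
  weight 1: 1 codewords.
  weight 2: 1 codewords.
  weight 3: 2 codewords.
  weight 4: 1 codewords.
  weight 5: 1 codewords.
  weight 6: 1 codewords.
Minimum distance d = smallest w > 0 with A_w > 0 = 1.
Sanity: Σ A_w = 8 = 2^3 = 8 ✓.


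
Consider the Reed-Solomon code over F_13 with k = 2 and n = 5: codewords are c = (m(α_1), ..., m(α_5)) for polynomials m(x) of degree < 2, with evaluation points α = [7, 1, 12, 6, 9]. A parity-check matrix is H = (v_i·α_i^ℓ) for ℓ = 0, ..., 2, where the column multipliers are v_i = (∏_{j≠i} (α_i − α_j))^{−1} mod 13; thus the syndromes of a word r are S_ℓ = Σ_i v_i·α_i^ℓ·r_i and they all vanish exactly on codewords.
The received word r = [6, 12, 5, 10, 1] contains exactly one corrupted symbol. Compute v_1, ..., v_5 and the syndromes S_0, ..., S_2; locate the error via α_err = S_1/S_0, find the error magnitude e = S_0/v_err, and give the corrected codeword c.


S = (8, 4, 2), error at position 1, error magnitude e = 12, c = [7, 12, 5, 10, 1].

Step 1: column multipliers v_i = (∏_{j≠i}(α_i − α_j))^{−1} mod 13.
  i = 1 (α = 7): (7−1)(7−12)(7−6)(7−9) = 6·(−5)·1·(−2) = 60 ≡ 8, so v_1 = 8^{−1} = 5 (mod 13).
  i = 2 (α = 1): (1−7)(1−12)(1−6)(1−9) = (−6)·(−11)·(−5)·(−8) = 2640 ≡ 1, so v_2 = 1^{−1} = 1 (mod 13).
  i = 3 (α = 12): (12−7)(12−1)(12−6)(12−9) = 5·11·6·3 = 990 ≡ 2, so v_3 = 2^{−1} = 7 (mod 13).
  i = 4 (α = 6): (6−7)(6−1)(6−12)(6−9) = (−1)·5·(−6)·(−3) = −90 ≡ 1, so v_4 = 1^{−1} = 1 (mod 13).
  i = 5 (α = 9): (9−7)(9−1)(9−12)(9−6) = 2·8·(−3)·3 = −144 ≡ 12, so v_5 = 12^{−1} = 12 (mod 13).
  v = [5, 1, 7, 1, 12].
Step 2: syndromes of r = [6, 12, 5, 10, 1] (all sums mod 13).
  S_0 = Σ v_i r_i = 5·6 + 1·12 + 7·5 + 1·10 + 12·1 = 99 ≡ 8.
  S_1 = Σ v_i α_i r_i = 5·7·6 + 1·1·12 + 7·12·5 + 1·6·10 + 12·9·1 = 810 ≡ 4.
  α_i^2 mod 13 = [10, 1, 1, 10, 3].
  S_2 = Σ v_i α_i^2 r_i = 5·10·6 + 1·1·12 + 7·1·5 + 1·10·10 + 12·3·1 = 483 ≡ 2.
  S = (8, 4, 2) ≠ 0, so r is not a codeword (an error is present).
Step 3: locate the error. For a single error e at position i, S_ℓ = v_i·e·α_i^ℓ, so α_err = S_1/S_0.
  S_0^{−1} = 8^{−1} = 5 (mod 13), so α_err = 4·5 = 20 ≡ 7 = α_1. Error position i = 1.
  Consistency check: S_2/S_1 = 2·10 = 20 ≡ 7 = α_err ✓ (single-error assumption holds).
Step 4: error magnitude e = S_0/v_1 = S_0·∏_{j≠1}(α_1 − α_j) = 8·8 = 64 ≡ 12 (mod 13).
Step 5: correct position 1: c_1 = r_1 − e = 6 − 12 ≡ 7 (mod 13). Hence c = [7, 12, 5, 10, 1].
  Check: interpolating c through the α_i gives m(x) = 2 + 10·x (degree < 2) with m(α_i) = c_i for every i, so c is indeed a codeword.


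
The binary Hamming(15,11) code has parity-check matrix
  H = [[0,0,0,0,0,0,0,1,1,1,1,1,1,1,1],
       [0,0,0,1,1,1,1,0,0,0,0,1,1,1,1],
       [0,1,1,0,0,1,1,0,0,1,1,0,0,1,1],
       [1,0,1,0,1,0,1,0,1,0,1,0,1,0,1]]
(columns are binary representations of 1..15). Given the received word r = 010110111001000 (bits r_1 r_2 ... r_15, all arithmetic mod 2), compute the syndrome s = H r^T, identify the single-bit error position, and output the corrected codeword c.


s = (1, 0, 0, 1)^T, error position = 9, corrected codeword c = 010110110001000

Compute s = H r^T mod 2 one row at a time:
  s_1 = 1 + 1 + 0 + 0 + 1 + 0 + 0 + 0 = 3 ≡ 1 (mod 2).
  s_2 = 1 + 1 + 0 + 1 + 1 + 0 + 0 + 0 = 4 ≡ 0 (mod 2).
  s_3 = 1 + 0 + 0 + 1 + 0 + 0 + 0 + 0 = 2 ≡ 0 (mod 2).
  s_4 = 0 + 0 + 1 + 1 + 1 + 0 + 0 + 0 = 3 ≡ 1 (mod 2).
s = (1, 0, 0, 1)^T — this equals column 9 of H (binary 1001), so error is at position 9.
Correct: flip bit 9 of r = 010110111001000 to get c = 010110110001000.


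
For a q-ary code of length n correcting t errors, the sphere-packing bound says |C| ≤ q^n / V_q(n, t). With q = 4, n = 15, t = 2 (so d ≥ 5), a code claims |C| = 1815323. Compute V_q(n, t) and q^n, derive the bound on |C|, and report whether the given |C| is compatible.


V_q(n, t) = 991, q^n = 1073741824, Hamming bound = 1083493, |C| = 1815323 > bound (violated).

Step 1: Compute V_q(n, t) = Σ_{j=0}^2 C(n, j) (q−1)^j.
  j = 0: C(15,0)·(3)^0 = 1·1 = 1.
  j = 1: C(15,1)·(3)^1 = 15·3 = 45.
  j = 2: C(15,2)·(3)^2 = 105·9 = 945.
  V_q(n, t) = 1 + 45 + 945 = 991.
Step 2: q^n = 4^15 = 1073741824.
Step 3: Hamming bound ⌊q^n / V_q(n,t)⌋ = ⌊1073741824/991⌋ = 1083493.
Step 4: Compare |C| = 1815323 to 1083493: violated.
The claimed |C| lies above the Hamming bound, so no 4-ary code of length 15 with d ≥ 5 can have 1815323 codewords.


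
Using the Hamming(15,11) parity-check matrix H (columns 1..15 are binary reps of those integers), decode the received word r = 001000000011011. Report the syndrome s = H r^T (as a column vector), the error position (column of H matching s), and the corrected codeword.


s = (0, 1, 0, 1)^T, error position = 5, corrected codeword c = 001010000011011

Compute s = H r^T mod 2 one row at a time:
  s_1 = 0 + 0 + 0 + 1 + 1 + 0 + 1 + 1 = 4 ≡ 0 (mod 2).
  s_2 = 0 + 0 + 0 + 0 + 1 + 0 + 1 + 1 = 3 ≡ 1 (mod 2).
  s_3 = 0 + 1 + 0 + 0 + 0 + 1 + 1 + 1 = 4 ≡ 0 (mod 2).
  s_4 = 0 + 1 + 0 + 0 + 0 + 1 + 0 + 1 = 3 ≡ 1 (mod 2).
s = (0, 1, 0, 1)^T — this equals column 5 of H (binary 0101), so error is at position 5.
Correct: flip bit 5 of r = 001000000011011 to get c = 001010000011011.


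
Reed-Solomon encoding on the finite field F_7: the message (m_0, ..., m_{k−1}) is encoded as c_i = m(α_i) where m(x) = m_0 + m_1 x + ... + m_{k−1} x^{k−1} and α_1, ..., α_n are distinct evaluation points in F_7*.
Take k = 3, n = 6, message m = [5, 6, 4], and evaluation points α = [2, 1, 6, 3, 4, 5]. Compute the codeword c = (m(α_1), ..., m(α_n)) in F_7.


c = [5, 1, 3, 3, 2, 2]

Message polynomial: m(x) = 5 + 6·x + 4·x^2 (mod 7).
For each evaluation point α_i, compute m(α_i) mod 7:
  α_1 = 2: Horner steps 4 → 0 → 5, so m(2) = 5.
  α_2 = 1: Horner steps 4 → 3 → 1, so m(1) = 1.
  α_3 = 6: Horner steps 4 → 2 → 3, so m(6) = 3.
  α_4 = 3: Horner steps 4 → 4 → 3, so m(3) = 3.
  α_5 = 4: Horner steps 4 → 1 → 2, so m(4) = 2.
  α_6 = 5: Horner steps 4 → 5 → 2, so m(5) = 2.
Codeword c = [5, 1, 3, 3, 2, 2] ∈ F_7^6.


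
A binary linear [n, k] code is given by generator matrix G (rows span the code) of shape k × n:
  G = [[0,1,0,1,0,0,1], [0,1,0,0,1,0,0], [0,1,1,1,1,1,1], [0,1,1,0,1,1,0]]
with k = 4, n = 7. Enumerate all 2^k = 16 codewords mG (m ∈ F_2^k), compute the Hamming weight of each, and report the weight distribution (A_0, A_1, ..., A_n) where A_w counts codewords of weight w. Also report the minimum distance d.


Weight distribution: A_0 = 1, A_1 = 2, A_2 = 3, A_3 = 4, A_4 = 3, A_5 = 2, A_6 = 1. Minimum distance d = 1.

Enumerate all 2^4 = 16 messages m ∈ F_2^4.
For each, compute codeword c = mG in F_2^7, then tally its weight.
  m = 0000 → c = 0000000, weight = 0.
  m = 1000 → c = 0101001, weight = 3.
  m = 0100 → c = 0100100, weight = 2.
  m = 1100 → c = 0001101, weight = 3.
  m = 0010 → c = 0111111, weight = 6.
  m = 1010 → c = 0010110, weight = 3.
  m = 0110 → c = 0011011, weight = 4.
  m = 1110 → c = 0110010, weight = 3.
  m = 0001 → c = 0110110, weight = 4.
  m = 1001 → c = 0011111, weight = 5.
  m = 0101 → c = 0010010, weight = 2.
  m = 1101 → c = 0111011, weight = 5.
  m = 0011 → c = 0001001, weight = 2.
  m = 1011 → c = 0100000, weight = 1.
  m = 0111 → c = 0101101, weight = 4.
  m = 1111 → c = 0000100, weight = 1.
Tally weights:
  weight 0: 1 codewords.
  weight 1: 2 codewords.
  weight 2: 3 codewords.
  weight 3: 4 codewords.
  weight 4: 3 codewords.
  weight 5: 2 codewords.
  weight 6: 1 codewords.
Minimum distance d = smallest w > 0 with A_w > 0 = 1.
Sanity: Σ A_w = 16 = 2^4 = 16 ✓.


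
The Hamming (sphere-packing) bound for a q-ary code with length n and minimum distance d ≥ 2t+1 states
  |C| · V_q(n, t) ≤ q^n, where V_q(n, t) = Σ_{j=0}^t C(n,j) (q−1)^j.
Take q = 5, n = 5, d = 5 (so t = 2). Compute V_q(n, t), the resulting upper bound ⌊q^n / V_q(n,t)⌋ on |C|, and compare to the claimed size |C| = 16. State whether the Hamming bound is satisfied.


V_q(n, t) = 181, q^n = 3125, Hamming bound = 17, |C| = 16 ≤ bound (satisfied).

Step 1: Compute V_q(n, t) = Σ_{j=0}^2 C(n, j) (q−1)^j.
  j = 0: C(5,0)·(4)^0 = 1·1 = 1.
  j = 1: C(5,1)·(4)^1 = 5·4 = 20.
  j = 2: C(5,2)·(4)^2 = 10·16 = 160.
  V_q(n, t) = 1 + 20 + 160 = 181.
Step 2: q^n = 5^5 = 3125.
Step 3: Hamming bound ⌊q^n / V_q(n,t)⌋ = ⌊3125/181⌋ = 17.
Step 4: Compare |C| = 16 to 17: satisfied.
The claimed |C| lies below the Hamming bound.


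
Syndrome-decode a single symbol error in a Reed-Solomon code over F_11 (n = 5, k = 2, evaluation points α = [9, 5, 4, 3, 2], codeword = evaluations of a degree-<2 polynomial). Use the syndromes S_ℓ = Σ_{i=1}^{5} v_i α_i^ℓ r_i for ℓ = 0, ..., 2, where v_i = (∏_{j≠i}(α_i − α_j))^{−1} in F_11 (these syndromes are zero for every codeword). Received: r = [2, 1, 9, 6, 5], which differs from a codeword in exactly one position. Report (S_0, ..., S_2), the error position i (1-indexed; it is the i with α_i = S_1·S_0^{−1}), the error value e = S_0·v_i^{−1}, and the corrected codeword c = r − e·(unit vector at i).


S = (10, 9, 7), error at position 5, error magnitude e = 2, c = [2, 1, 9, 6, 3].

Step 1: column multipliers v_i = (∏_{j≠i}(α_i − α_j))^{−1} mod 11.
  i = 1 (α = 9): (9−5)(9−4)(9−3)(9−2) = 4·5·6·7 = 840 ≡ 4, so v_1 = 4^{−1} = 3 (mod 11).
  i = 2 (α = 5): (5−9)(5−4)(5−3)(5−2) = (−4)·1·2·3 = −24 ≡ 9, so v_2 = 9^{−1} = 5 (mod 11).
  i = 3 (α = 4): (4−9)(4−5)(4−3)(4−2) = (−5)·(−1)·1·2 = 10 ≡ 10, so v_3 = 10^{−1} = 10 (mod 11).
  i = 4 (α = 3): (3−9)(3−5)(3−4)(3−2) = (−6)·(−2)·(−1)·1 = −12 ≡ 10, so v_4 = 10^{−1} = 10 (mod 11).
  i = 5 (α = 2): (2−9)(2−5)(2−4)(2−3) = (−7)·(−3)·(−2)·(−1) = 42 ≡ 9, so v_5 = 9^{−1} = 5 (mod 11).
  v = [3, 5, 10, 10, 5].
Step 2: syndromes of r = [2, 1, 9, 6, 5] (all sums mod 11).
  S_0 = Σ v_i r_i = 3·2 + 5·1 + 10·9 + 10·6 + 5·5 = 186 ≡ 10.
  S_1 = Σ v_i α_i r_i = 3·9·2 + 5·5·1 + 10·4·9 + 10·3·6 + 5·2·5 = 669 ≡ 9.
  α_i^2 mod 11 = [4, 3, 5, 9, 4].
  S_2 = Σ v_i α_i^2 r_i = 3·4·2 + 5·3·1 + 10·5·9 + 10·9·6 + 5·4·5 = 1129 ≡ 7.
  S = (10, 9, 7) ≠ 0, so r is not a codeword (an error is present).
Step 3: locate the error. For a single error e at position i, S_ℓ = v_i·e·α_i^ℓ, so α_err = S_1/S_0.
  S_0^{−1} = 10^{−1} = 10 (mod 11), so α_err = 9·10 = 90 ≡ 2 = α_5. Error position i = 5.
  Consistency check: S_2/S_1 = 7·5 = 35 ≡ 2 = α_err ✓ (single-error assumption holds).
Step 4: error magnitude e = S_0/v_5 = S_0·∏_{j≠5}(α_5 − α_j) = 10·9 = 90 ≡ 2 (mod 11).
Step 5: correct position 5: c_5 = r_5 − e = 5 − 2 ≡ 3 (mod 11). Hence c = [2, 1, 9, 6, 3].
  Check: interpolating c through the α_i gives m(x) = 8 + 3·x (degree < 2) with m(α_i) = c_i for every i, so c is indeed a codeword.


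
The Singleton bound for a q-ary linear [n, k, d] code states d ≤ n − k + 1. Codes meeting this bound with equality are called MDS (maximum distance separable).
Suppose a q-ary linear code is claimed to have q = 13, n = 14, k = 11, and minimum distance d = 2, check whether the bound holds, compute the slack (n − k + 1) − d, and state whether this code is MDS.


Singleton RHS = n − k + 1 = 4, slack = 2, bound satisfied, not MDS.

Singleton bound: d ≤ n − k + 1.
Here n = 14, k = 11, so n − k + 1 = 4.
Given d = 2, check d ≤ 4: YES.
Slack = (n − k + 1) − d = 2.
The code is NOT MDS (slack = 2 > 0).
Description: the claimed parameters are [14, 11, 2]_13; such a code would be non-MDS.


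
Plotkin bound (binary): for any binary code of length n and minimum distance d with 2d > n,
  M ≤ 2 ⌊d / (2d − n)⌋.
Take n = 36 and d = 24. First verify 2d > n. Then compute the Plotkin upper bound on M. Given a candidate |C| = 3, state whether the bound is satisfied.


Plotkin bound M ≤ 4; given |C| = 3 ≤ bound (satisfied).

Check applicability: 2d = 48, n = 36.
2d − n = 12 > 0, so Plotkin applies.
Compute d/(2d−n) = 24/12 ≈ 2.0000.
⌊d/(2d−n)⌋ = 2.
Plotkin bound: M ≤ 2·2 = 4.
Given |C| = 3, check: satisfied.
This |C| is below the Plotkin bound.


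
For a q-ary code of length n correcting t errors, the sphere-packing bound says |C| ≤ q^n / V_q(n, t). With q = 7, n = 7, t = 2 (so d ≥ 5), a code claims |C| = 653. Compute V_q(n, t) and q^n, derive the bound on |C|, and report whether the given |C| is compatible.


V_q(n, t) = 799, q^n = 823543, Hamming bound = 1030, |C| = 653 ≤ bound (satisfied).

Step 1: Compute V_q(n, t) = Σ_{j=0}^2 C(n, j) (q−1)^j.
  j = 0: C(7,0)·(6)^0 = 1·1 = 1.
  j = 1: C(7,1)·(6)^1 = 7·6 = 42.
  j = 2: C(7,2)·(6)^2 = 21·36 = 756.
  V_q(n, t) = 1 + 42 + 756 = 799.
Step 2: q^n = 7^7 = 823543.
Step 3: Hamming bound ⌊q^n / V_q(n,t)⌋ = ⌊823543/799⌋ = 1030.
Step 4: Compare |C| = 653 to 1030: satisfied.
The claimed |C| lies below the Hamming bound.


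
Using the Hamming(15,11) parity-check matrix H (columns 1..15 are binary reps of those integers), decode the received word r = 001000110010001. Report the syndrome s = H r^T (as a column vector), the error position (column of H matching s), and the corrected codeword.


s = (1, 0, 0, 0)^T, error position = 8, corrected codeword c = 001000100010001

Compute s = H r^T mod 2 one row at a time:
  s_1 = 1 + 0 + 0 + 1 + 0 + 0 + 0 + 1 = 3 ≡ 1 (mod 2).
  s_2 = 0 + 0 + 0 + 1 + 0 + 0 + 0 + 1 = 2 ≡ 0 (mod 2).
  s_3 = 0 + 1 + 0 + 1 + 0 + 1 + 0 + 1 = 4 ≡ 0 (mod 2).
  s_4 = 0 + 1 + 0 + 1 + 0 + 1 + 0 + 1 = 4 ≡ 0 (mod 2).
s = (1, 0, 0, 0)^T — this equals column 8 of H (binary 1000), so error is at position 8.
Correct: flip bit 8 of r = 001000110010001 to get c = 001000100010001.


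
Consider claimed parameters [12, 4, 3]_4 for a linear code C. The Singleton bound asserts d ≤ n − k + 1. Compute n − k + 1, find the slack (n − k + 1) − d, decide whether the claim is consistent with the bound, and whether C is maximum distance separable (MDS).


Singleton RHS = n − k + 1 = 9, slack = 6, bound satisfied, not MDS.

Singleton bound: d ≤ n − k + 1.
Here n = 12, k = 4, so n − k + 1 = 9.
Given d = 3, check d ≤ 9: YES.
Slack = (n − k + 1) − d = 6.
The code is NOT MDS (slack = 6 > 0).
Description: the claimed parameters are [12, 4, 3]_4; such a code would be non-MDS.


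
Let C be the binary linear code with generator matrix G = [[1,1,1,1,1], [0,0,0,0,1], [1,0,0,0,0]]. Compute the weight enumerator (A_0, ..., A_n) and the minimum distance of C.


Weight distribution: A_0 = 1, A_1 = 2, A_2 = 1, A_3 = 1, A_4 = 2, A_5 = 1. Minimum distance d = 1.

Enumerate all 2^3 = 8 messages m ∈ F_2^3.
For each, compute codeword c = mG in F_2^5, then tally its weight.
  m = 000 → c = 00000, weight = 0.
  m = 100 → c = 11111, weight = 5.
  m = 010 → c = 00001, weight = 1.
  m = 110 → c = 11110, weight = 4.
  m = 001 → c = 10000, weight = 1.
  m = 101 → c = 01111, weight = 4.
  m = 011 → c = 10001, weight = 2.
  m = 111 → c = 01110, weight = 3.
Tally weights:
  weight 0: 1 codewords.
  weight 1: 2 codewords.
  weight 2: 1 codewords.
  weight 3: 1 codewords.
  weight 4: 2 codewords.
  weight 5: 1 codewords.
Minimum distance d = smallest w > 0 with A_w > 0 = 1.
Sanity: Σ A_w = 8 = 2^3 = 8 ✓.


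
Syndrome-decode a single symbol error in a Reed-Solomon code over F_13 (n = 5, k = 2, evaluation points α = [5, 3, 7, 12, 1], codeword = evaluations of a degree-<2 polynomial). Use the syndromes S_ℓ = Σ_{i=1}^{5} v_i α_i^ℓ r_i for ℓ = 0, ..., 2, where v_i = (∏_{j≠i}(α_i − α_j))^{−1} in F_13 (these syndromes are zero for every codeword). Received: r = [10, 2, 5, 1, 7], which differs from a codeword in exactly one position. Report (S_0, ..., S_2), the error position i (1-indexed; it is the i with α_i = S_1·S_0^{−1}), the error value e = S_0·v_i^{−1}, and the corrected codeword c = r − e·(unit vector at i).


S = (4, 9, 4), error at position 4, error magnitude e = 2, c = [10, 2, 5, 12, 7].

Step 1: column multipliers v_i = (∏_{j≠i}(α_i − α_j))^{−1} mod 13.
  i = 1 (α = 5): (5−3)(5−7)(5−12)(5−1) = 2·(−2)·(−7)·4 = 112 ≡ 8, so v_1 = 8^{−1} = 5 (mod 13).
  i = 2 (α = 3): (3−5)(3−7)(3−12)(3−1) = (−2)·(−4)·(−9)·2 = −144 ≡ 12, so v_2 = 12^{−1} = 12 (mod 13).
  i = 3 (α = 7): (7−5)(7−3)(7−12)(7−1) = 2·4·(−5)·6 = −240 ≡ 7, so v_3 = 7^{−1} = 2 (mod 13).
  i = 4 (α = 12): (12−5)(12−3)(12−7)(12−1) = 7·9·5·11 = 3465 ≡ 7, so v_4 = 7^{−1} = 2 (mod 13).
  i = 5 (α = 1): (1−5)(1−3)(1−7)(1−12) = (−4)·(−2)·(−6)·(−11) = 528 ≡ 8, so v_5 = 8^{−1} = 5 (mod 13).
  v = [5, 12, 2, 2, 5].
Step 2: syndromes of r = [10, 2, 5, 1, 7] (all sums mod 13).
  S_0 = Σ v_i r_i = 5·10 + 12·2 + 2·5 + 2·1 + 5·7 = 121 ≡ 4.
  S_1 = Σ v_i α_i r_i = 5·5·10 + 12·3·2 + 2·7·5 + 2·12·1 + 5·1·7 = 451 ≡ 9.
  α_i^2 mod 13 = [12, 9, 10, 1, 1].
  S_2 = Σ v_i α_i^2 r_i = 5·12·10 + 12·9·2 + 2·10·5 + 2·1·1 + 5·1·7 = 953 ≡ 4.
  S = (4, 9, 4) ≠ 0, so r is not a codeword (an error is present).
Step 3: locate the error. For a single error e at position i, S_ℓ = v_i·e·α_i^ℓ, so α_err = S_1/S_0.
  S_0^{−1} = 4^{−1} = 10 (mod 13), so α_err = 9·10 = 90 ≡ 12 = α_4. Error position i = 4.
  Consistency check: S_2/S_1 = 4·3 = 12 ≡ 12 = α_err ✓ (single-error assumption holds).
Step 4: error magnitude e = S_0/v_4 = S_0·∏_{j≠4}(α_4 − α_j) = 4·7 = 28 ≡ 2 (mod 13).
Step 5: correct position 4: c_4 = r_4 − e = 1 − 2 ≡ 12 (mod 13). Hence c = [10, 2, 5, 12, 7].
  Check: interpolating c through the α_i gives m(x) = 3 + 4·x (degree < 2) with m(α_i) = c_i for every i, so c is indeed a codeword.


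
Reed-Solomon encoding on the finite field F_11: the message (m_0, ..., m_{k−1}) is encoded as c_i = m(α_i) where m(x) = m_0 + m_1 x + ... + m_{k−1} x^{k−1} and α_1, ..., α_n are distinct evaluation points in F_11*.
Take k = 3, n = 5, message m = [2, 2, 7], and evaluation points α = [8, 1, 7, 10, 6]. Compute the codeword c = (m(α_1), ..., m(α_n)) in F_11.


c = [4, 0, 7, 7, 2]

Message polynomial: m(x) = 2 + 2·x + 7·x^2 (mod 11).
For each evaluation point α_i, compute m(α_i) mod 11:
  α_1 = 8: Horner steps 7 → 3 → 4, so m(8) = 4.
  α_2 = 1: Horner steps 7 → 9 → 0, so m(1) = 0.
  α_3 = 7: Horner steps 7 → 7 → 7, so m(7) = 7.
  α_4 = 10: Horner steps 7 → 6 → 7, so m(10) = 7.
  α_5 = 6: Horner steps 7 → 0 → 2, so m(6) = 2.
Codeword c = [4, 0, 7, 7, 2] ∈ F_11^5.


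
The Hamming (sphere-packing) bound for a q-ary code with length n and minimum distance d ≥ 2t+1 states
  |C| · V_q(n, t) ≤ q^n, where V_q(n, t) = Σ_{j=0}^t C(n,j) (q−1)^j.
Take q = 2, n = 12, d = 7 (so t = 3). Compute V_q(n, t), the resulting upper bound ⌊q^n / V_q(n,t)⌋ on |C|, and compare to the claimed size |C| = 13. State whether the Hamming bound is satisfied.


V_q(n, t) = 299, q^n = 4096, Hamming bound = 13, |C| = 13 ≤ bound (satisfied).

Step 1: Compute V_q(n, t) = Σ_{j=0}^3 C(n, j) (q−1)^j.
  j = 0: C(12,0)·(1)^0 = 1·1 = 1.
  j = 1: C(12,1)·(1)^1 = 12·1 = 12.
  j = 2: C(12,2)·(1)^2 = 66·1 = 66.
  j = 3: C(12,3)·(1)^3 = 220·1 = 220.
  V_q(n, t) = 1 + 12 + 66 + 220 = 299.
Step 2: q^n = 2^12 = 4096.
Step 3: Hamming bound ⌊q^n / V_q(n,t)⌋ = ⌊4096/299⌋ = 13.
Step 4: Compare |C| = 13 to 13: satisfied.
The claimed |C| lies at the Hamming bound (tight).


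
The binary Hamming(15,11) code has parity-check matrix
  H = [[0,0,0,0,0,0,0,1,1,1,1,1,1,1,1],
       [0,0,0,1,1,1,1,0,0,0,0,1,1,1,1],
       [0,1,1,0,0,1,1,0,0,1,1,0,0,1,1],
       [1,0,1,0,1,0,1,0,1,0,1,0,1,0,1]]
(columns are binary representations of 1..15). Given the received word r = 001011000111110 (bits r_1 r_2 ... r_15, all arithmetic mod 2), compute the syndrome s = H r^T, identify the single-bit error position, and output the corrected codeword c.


s = (1, 1, 1, 0)^T, error position = 14, corrected codeword c = 001011000111100

Compute s = H r^T mod 2 one row at a time:
  s_1 = 0 + 0 + 1 + 1 + 1 + 1 + 1 + 0 = 5 ≡ 1 (mod 2).
  s_2 = 0 + 1 + 1 + 0 + 1 + 1 + 1 + 0 = 5 ≡ 1 (mod 2).
  s_3 = 0 + 1 + 1 + 0 + 1 + 1 + 1 + 0 = 5 ≡ 1 (mod 2).
  s_4 = 0 + 1 + 1 + 0 + 0 + 1 + 1 + 0 = 4 ≡ 0 (mod 2).
s = (1, 1, 1, 0)^T — this equals column 14 of H (binary 1110), so error is at position 14.
Correct: flip bit 14 of r = 001011000111110 to get c = 001011000111100.


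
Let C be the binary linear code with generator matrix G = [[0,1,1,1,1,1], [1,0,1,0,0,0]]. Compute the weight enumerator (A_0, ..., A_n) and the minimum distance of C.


Weight distribution: A_0 = 1, A_2 = 1, A_5 = 2. Minimum distance d = 2.

Enumerate all 2^2 = 4 messages m ∈ F_2^2.
For each, compute codeword c = mG in F_2^6, then tally its weight.
  m = 00 → c = 000000, weight = 0.
  m = 10 → c = 011111, weight = 5.
  m = 01 → c = 101000, weight = 2.
  m = 11 → c = 110111, weight = 5.
Tally weights:
  weight 0: 1 codewords.
  weight 2: 1 codewords.
  weight 5: 2 codewords.
Minimum distance d = smallest w > 0 with A_w > 0 = 2.
Sanity: Σ A_w = 4 = 2^2 = 4 ✓.


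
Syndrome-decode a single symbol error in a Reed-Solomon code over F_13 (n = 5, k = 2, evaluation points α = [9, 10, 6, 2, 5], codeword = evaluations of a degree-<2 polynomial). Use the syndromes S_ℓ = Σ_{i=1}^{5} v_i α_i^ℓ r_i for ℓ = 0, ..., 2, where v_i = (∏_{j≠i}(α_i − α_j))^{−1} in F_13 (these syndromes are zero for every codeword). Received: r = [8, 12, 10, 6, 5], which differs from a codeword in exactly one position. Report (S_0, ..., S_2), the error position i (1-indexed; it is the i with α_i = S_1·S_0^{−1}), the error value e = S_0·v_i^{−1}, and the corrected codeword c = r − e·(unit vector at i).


S = (3, 5, 4), error at position 3, error magnitude e = 1, c = [8, 12, 9, 6, 5].

Step 1: column multipliers v_i = (∏_{j≠i}(α_i − α_j))^{−1} mod 13.
  i = 1 (α = 9): (9−10)(9−6)(9−2)(9−5) = (−1)·3·7·4 = −84 ≡ 7, so v_1 = 7^{−1} = 2 (mod 13).
  i = 2 (α = 10): (10−9)(10−6)(10−2)(10−5) = 1·4·8·5 = 160 ≡ 4, so v_2 = 4^{−1} = 10 (mod 13).
  i = 3 (α = 6): (6−9)(6−10)(6−2)(6−5) = (−3)·(−4)·4·1 = 48 ≡ 9, so v_3 = 9^{−1} = 3 (mod 13).
  i = 4 (α = 2): (2−9)(2−10)(2−6)(2−5) = (−7)·(−8)·(−4)·(−3) = 672 ≡ 9, so v_4 = 9^{−1} = 3 (mod 13).
  i = 5 (α = 5): (5−9)(5−10)(5−6)(5−2) = (−4)·(−5)·(−1)·3 = −60 ≡ 5, so v_5 = 5^{−1} = 8 (mod 13).
  v = [2, 10, 3, 3, 8].
Step 2: syndromes of r = [8, 12, 10, 6, 5] (all sums mod 13).
  S_0 = Σ v_i r_i = 2·8 + 10·12 + 3·10 + 3·6 + 8·5 = 224 ≡ 3.
  S_1 = Σ v_i α_i r_i = 2·9·8 + 10·10·12 + 3·6·10 + 3·2·6 + 8·5·5 = 1760 ≡ 5.
  α_i^2 mod 13 = [3, 9, 10, 4, 12].
  S_2 = Σ v_i α_i^2 r_i = 2·3·8 + 10·9·12 + 3·10·10 + 3·4·6 + 8·12·5 = 1980 ≡ 4.
  S = (3, 5, 4) ≠ 0, so r is not a codeword (an error is present).
Step 3: locate the error. For a single error e at position i, S_ℓ = v_i·e·α_i^ℓ, so α_err = S_1/S_0.
  S_0^{−1} = 3^{−1} = 9 (mod 13), so α_err = 5·9 = 45 ≡ 6 = α_3. Error position i = 3.
  Consistency check: S_2/S_1 = 4·8 = 32 ≡ 6 = α_err ✓ (single-error assumption holds).
Step 4: error magnitude e = S_0/v_3 = S_0·∏_{j≠3}(α_3 − α_j) = 3·9 = 27 ≡ 1 (mod 13).
Step 5: correct position 3: c_3 = r_3 − e = 10 − 1 ≡ 9 (mod 13). Hence c = [8, 12, 9, 6, 5].
  Check: interpolating c through the α_i gives m(x) = 11 + 4·x (degree < 2) with m(α_i) = c_i for every i, so c is indeed a codeword.


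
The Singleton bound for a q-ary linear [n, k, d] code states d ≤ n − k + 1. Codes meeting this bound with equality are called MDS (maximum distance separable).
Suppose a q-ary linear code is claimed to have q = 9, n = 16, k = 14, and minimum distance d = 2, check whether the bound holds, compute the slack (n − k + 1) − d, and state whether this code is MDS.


Singleton RHS = n − k + 1 = 3, slack = 1, bound satisfied, not MDS.

Singleton bound: d ≤ n − k + 1.
Here n = 16, k = 14, so n − k + 1 = 3.
Given d = 2, check d ≤ 3: YES.
Slack = (n − k + 1) − d = 1.
The code is NOT MDS (slack = 1 > 0).
Description: the claimed parameters are [16, 14, 2]_9; such a code would be non-MDS.


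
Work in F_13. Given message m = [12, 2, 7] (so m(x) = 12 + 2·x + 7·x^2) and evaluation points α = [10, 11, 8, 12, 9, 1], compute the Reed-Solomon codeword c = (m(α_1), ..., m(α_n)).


c = [4, 10, 8, 4, 12, 8]

Message polynomial: m(x) = 12 + 2·x + 7·x^2 (mod 13).
For each evaluation point α_i, compute m(α_i) mod 13:
  α_1 = 10: Horner steps 7 → 7 → 4, so m(10) = 4.
  α_2 = 11: Horner steps 7 → 1 → 10, so m(11) = 10.
  α_3 = 8: Horner steps 7 → 6 → 8, so m(8) = 8.
  α_4 = 12: Horner steps 7 → 8 → 4, so m(12) = 4.
  α_5 = 9: Horner steps 7 → 0 → 12, so m(9) = 12.
  α_6 = 1: Horner steps 7 → 9 → 8, so m(1) = 8.
Codeword c = [4, 10, 8, 4, 12, 8] ∈ F_13^6.


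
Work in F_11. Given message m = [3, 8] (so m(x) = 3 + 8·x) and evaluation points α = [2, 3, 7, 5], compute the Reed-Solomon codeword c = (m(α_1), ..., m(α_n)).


c = [8, 5, 4, 10]

Message polynomial: m(x) = 3 + 8·x (mod 11).
For each evaluation point α_i, compute m(α_i) mod 11:
  α_1 = 2: Horner steps 8 → 8, so m(2) = 8.
  α_2 = 3: Horner steps 8 → 5, so m(3) = 5.
  α_3 = 7: Horner steps 8 → 4, so m(7) = 4.
  α_4 = 5: Horner steps 8 → 10, so m(5) = 10.
Codeword c = [8, 5, 4, 10] ∈ F_11^4.


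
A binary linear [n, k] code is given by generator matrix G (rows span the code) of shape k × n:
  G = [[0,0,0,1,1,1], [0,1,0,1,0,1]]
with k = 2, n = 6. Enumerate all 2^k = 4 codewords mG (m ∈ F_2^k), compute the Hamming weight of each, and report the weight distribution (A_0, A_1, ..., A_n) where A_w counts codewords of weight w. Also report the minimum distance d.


Weight distribution: A_0 = 1, A_2 = 1, A_3 = 2. Minimum distance d = 2.

Enumerate all 2^2 = 4 messages m ∈ F_2^2.
For each, compute codeword c = mG in F_2^6, then tally its weight.
  m = 00 → c = 000000, weight = 0.
  m = 10 → c = 000111, weight = 3.
  m = 01 → c = 010101, weight = 3.
  m = 11 → c = 010010, weight = 2.
Tally weights:
  weight 0: 1 codewords.
  weight 2: 1 codewords.
  weight 3: 2 codewords.
Minimum distance d = smallest w > 0 with A_w > 0 = 2.
Sanity: Σ A_w = 4 = 2^2 = 4 ✓.


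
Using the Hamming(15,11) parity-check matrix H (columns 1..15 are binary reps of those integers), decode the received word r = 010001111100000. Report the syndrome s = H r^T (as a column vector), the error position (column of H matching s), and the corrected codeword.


s = (1, 0, 0, 0)^T, error position = 8, corrected codeword c = 010001101100000

Compute s = H r^T mod 2 one row at a time:
  s_1 = 1 + 1 + 1 + 0 + 0 + 0 + 0 + 0 = 3 ≡ 1 (mod 2).
  s_2 = 0 + 0 + 1 + 1 + 0 + 0 + 0 + 0 = 2 ≡ 0 (mod 2).
  s_3 = 1 + 0 + 1 + 1 + 1 + 0 + 0 + 0 = 4 ≡ 0 (mod 2).
  s_4 = 0 + 0 + 0 + 1 + 1 + 0 + 0 + 0 = 2 ≡ 0 (mod 2).
s = (1, 0, 0, 0)^T — this equals column 8 of H (binary 1000), so error is at position 8.
Correct: flip bit 8 of r = 010001111100000 to get c = 010001101100000.


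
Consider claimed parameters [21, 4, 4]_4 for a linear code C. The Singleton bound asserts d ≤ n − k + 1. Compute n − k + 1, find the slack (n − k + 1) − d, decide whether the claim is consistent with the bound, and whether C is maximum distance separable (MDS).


Singleton RHS = n − k + 1 = 18, slack = 14, bound satisfied, not MDS.

Singleton bound: d ≤ n − k + 1.
Here n = 21, k = 4, so n − k + 1 = 18.
Given d = 4, check d ≤ 18: YES.
Slack = (n − k + 1) − d = 14.
The code is NOT MDS (slack = 14 > 0).
Description: the claimed parameters are [21, 4, 4]_4; such a code would be non-MDS.


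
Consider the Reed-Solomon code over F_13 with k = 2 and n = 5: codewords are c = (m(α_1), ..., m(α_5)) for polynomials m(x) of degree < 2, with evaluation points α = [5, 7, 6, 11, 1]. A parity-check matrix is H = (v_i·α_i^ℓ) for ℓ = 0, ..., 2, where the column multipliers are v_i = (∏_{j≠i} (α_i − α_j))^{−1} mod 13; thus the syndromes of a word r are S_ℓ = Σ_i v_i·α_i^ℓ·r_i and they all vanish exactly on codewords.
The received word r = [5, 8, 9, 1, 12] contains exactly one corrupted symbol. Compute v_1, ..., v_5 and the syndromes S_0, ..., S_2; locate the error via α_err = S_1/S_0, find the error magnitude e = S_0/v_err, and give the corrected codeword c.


S = (4, 11, 1), error at position 3, error magnitude e = 9, c = [5, 8, 0, 1, 12].

Step 1: column multipliers v_i = (∏_{j≠i}(α_i − α_j))^{−1} mod 13.
  i = 1 (α = 5): (5−7)(5−6)(5−11)(5−1) = (−2)·(−1)·(−6)·4 = −48 ≡ 4, so v_1 = 4^{−1} = 10 (mod 13).
  i = 2 (α = 7): (7−5)(7−6)(7−11)(7−1) = 2·1·(−4)·6 = −48 ≡ 4, so v_2 = 4^{−1} = 10 (mod 13).
  i = 3 (α = 6): (6−5)(6−7)(6−11)(6−1) = 1·(−1)·(−5)·5 = 25 ≡ 12, so v_3 = 12^{−1} = 12 (mod 13).
  i = 4 (α = 11): (11−5)(11−7)(11−6)(11−1) = 6·4·5·10 = 1200 ≡ 4, so v_4 = 4^{−1} = 10 (mod 13).
  i = 5 (α = 1): (1−5)(1−7)(1−6)(1−11) = (−4)·(−6)·(−5)·(−10) = 1200 ≡ 4, so v_5 = 4^{−1} = 10 (mod 13).
  v = [10, 10, 12, 10, 10].
Step 2: syndromes of r = [5, 8, 9, 1, 12] (all sums mod 13).
  S_0 = Σ v_i r_i = 10·5 + 10·8 + 12·9 + 10·1 + 10·12 = 368 ≡ 4.
  S_1 = Σ v_i α_i r_i = 10·5·5 + 10·7·8 + 12·6·9 + 10·11·1 + 10·1·12 = 1688 ≡ 11.
  α_i^2 mod 13 = [12, 10, 10, 4, 1].
  S_2 = Σ v_i α_i^2 r_i = 10·12·5 + 10·10·8 + 12·10·9 + 10·4·1 + 10·1·12 = 2640 ≡ 1.
  S = (4, 11, 1) ≠ 0, so r is not a codeword (an error is present).
Step 3: locate the error. For a single error e at position i, S_ℓ = v_i·e·α_i^ℓ, so α_err = S_1/S_0.
  S_0^{−1} = 4^{−1} = 10 (mod 13), so α_err = 11·10 = 110 ≡ 6 = α_3. Error position i = 3.
  Consistency check: S_2/S_1 = 1·6 = 6 ≡ 6 = α_err ✓ (single-error assumption holds).
Step 4: error magnitude e = S_0/v_3 = S_0·∏_{j≠3}(α_3 − α_j) = 4·12 = 48 ≡ 9 (mod 13).
Step 5: correct position 3: c_3 = r_3 − e = 9 − 9 ≡ 0 (mod 13). Hence c = [5, 8, 0, 1, 12].
  Check: interpolating c through the α_i gives m(x) = 4 + 8·x (degree < 2) with m(α_i) = c_i for every i, so c is indeed a codeword.


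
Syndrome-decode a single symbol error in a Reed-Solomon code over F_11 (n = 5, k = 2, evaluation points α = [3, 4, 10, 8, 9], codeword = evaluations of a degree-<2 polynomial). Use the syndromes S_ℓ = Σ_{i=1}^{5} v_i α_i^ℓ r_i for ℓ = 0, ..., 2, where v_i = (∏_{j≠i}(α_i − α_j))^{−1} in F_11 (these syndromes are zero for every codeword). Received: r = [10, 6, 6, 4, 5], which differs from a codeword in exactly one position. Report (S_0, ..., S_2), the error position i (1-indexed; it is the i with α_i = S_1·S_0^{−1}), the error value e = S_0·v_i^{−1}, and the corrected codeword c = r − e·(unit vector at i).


S = (6, 2, 8), error at position 2, error magnitude e = 6, c = [10, 0, 6, 4, 5].

Step 1: column multipliers v_i = (∏_{j≠i}(α_i − α_j))^{−1} mod 11.
  i = 1 (α = 3): (3−4)(3−10)(3−8)(3−9) = (−1)·(−7)·(−5)·(−6) = 210 ≡ 1, so v_1 = 1^{−1} = 1 (mod 11).
  i = 2 (α = 4): (4−3)(4−10)(4−8)(4−9) = 1·(−6)·(−4)·(−5) = −120 ≡ 1, so v_2 = 1^{−1} = 1 (mod 11).
  i = 3 (α = 10): (10−3)(10−4)(10−8)(10−9) = 7·6·2·1 = 84 ≡ 7, so v_3 = 7^{−1} = 8 (mod 11).
  i = 4 (α = 8): (8−3)(8−4)(8−10)(8−9) = 5·4·(−2)·(−1) = 40 ≡ 7, so v_4 = 7^{−1} = 8 (mod 11).
  i = 5 (α = 9): (9−3)(9−4)(9−10)(9−8) = 6·5·(−1)·1 = −30 ≡ 3, so v_5 = 3^{−1} = 4 (mod 11).
  v = [1, 1, 8, 8, 4].
Step 2: syndromes of r = [10, 6, 6, 4, 5] (all sums mod 11).
  S_0 = Σ v_i r_i = 1·10 + 1·6 + 8·6 + 8·4 + 4·5 = 116 ≡ 6.
  S_1 = Σ v_i α_i r_i = 1·3·10 + 1·4·6 + 8·10·6 + 8·8·4 + 4·9·5 = 970 ≡ 2.
  α_i^2 mod 11 = [9, 5, 1, 9, 4].
  S_2 = Σ v_i α_i^2 r_i = 1·9·10 + 1·5·6 + 8·1·6 + 8·9·4 + 4·4·5 = 536 ≡ 8.
  S = (6, 2, 8) ≠ 0, so r is not a codeword (an error is present).
Step 3: locate the error. For a single error e at position i, S_ℓ = v_i·e·α_i^ℓ, so α_err = S_1/S_0.
  S_0^{−1} = 6^{−1} = 2 (mod 11), so α_err = 2·2 = 4 ≡ 4 = α_2. Error position i = 2.
  Consistency check: S_2/S_1 = 8·6 = 48 ≡ 4 = α_err ✓ (single-error assumption holds).
Step 4: error magnitude e = S_0/v_2 = S_0·∏_{j≠2}(α_2 − α_j) = 6·1 = 6 ≡ 6 (mod 11).
Step 5: correct position 2: c_2 = r_2 − e = 6 − 6 ≡ 0 (mod 11). Hence c = [10, 0, 6, 4, 5].
  Check: interpolating c through the α_i gives m(x) = 7 + 1·x (degree < 2) with m(α_i) = c_i for every i, so c is indeed a codeword.


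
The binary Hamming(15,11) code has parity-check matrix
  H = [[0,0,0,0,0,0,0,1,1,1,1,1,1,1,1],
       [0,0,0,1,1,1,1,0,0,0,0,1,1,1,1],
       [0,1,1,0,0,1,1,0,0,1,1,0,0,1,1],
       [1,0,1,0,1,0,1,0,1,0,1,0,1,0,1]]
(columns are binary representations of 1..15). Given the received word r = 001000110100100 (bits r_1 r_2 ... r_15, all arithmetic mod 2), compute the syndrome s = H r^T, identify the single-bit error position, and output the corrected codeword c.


s = (1, 0, 1, 1)^T, error position = 11, corrected codeword c = 001000110110100

Compute s = H r^T mod 2 one row at a time:
  s_1 = 1 + 0 + 1 + 0 + 0 + 1 + 0 + 0 = 3 ≡ 1 (mod 2).
  s_2 = 0 + 0 + 0 + 1 + 0 + 1 + 0 + 0 = 2 ≡ 0 (mod 2).
  s_3 = 0 + 1 + 0 + 1 + 1 + 0 + 0 + 0 = 3 ≡ 1 (mod 2).
  s_4 = 0 + 1 + 0 + 1 + 0 + 0 + 1 + 0 = 3 ≡ 1 (mod 2).
s = (1, 0, 1, 1)^T — this equals column 11 of H (binary 1011), so error is at position 11.
Correct: flip bit 11 of r = 001000110100100 to get c = 001000110110100.


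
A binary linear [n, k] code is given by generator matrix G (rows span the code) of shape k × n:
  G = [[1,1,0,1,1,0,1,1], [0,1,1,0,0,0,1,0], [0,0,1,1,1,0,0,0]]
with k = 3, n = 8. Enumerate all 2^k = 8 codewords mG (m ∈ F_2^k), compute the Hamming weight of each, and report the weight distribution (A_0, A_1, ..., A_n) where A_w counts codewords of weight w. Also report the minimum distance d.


Weight distribution: A_0 = 1, A_2 = 1, A_3 = 2, A_4 = 1, A_5 = 2, A_6 = 1. Minimum distance d = 2.

Enumerate all 2^3 = 8 messages m ∈ F_2^3.
For each, compute codeword c = mG in F_2^8, then tally its weight.
  m = 000 → c = 00000000, weight = 0.
  m = 100 → c = 11011011, weight = 6.
  m = 010 → c = 01100010, weight = 3.
  m = 110 → c = 10111001, weight = 5.
  m = 001 → c = 00111000, weight = 3.
  m = 101 → c = 11100011, weight = 5.
  m = 011 → c = 01011010, weight = 4.
  m = 111 → c = 10000001, weight = 2.
Tally weights:
  weight 0: 1 codewords.
  weight 2: 1 codewords.
  weight 3: 2 codewords.
  weight 4: 1 codewords.
  weight 5: 2 codewords.
  weight 6: 1 codewords.
Minimum distance d = smallest w > 0 with A_w > 0 = 2.
Sanity: Σ A_w = 8 = 2^3 = 8 ✓.


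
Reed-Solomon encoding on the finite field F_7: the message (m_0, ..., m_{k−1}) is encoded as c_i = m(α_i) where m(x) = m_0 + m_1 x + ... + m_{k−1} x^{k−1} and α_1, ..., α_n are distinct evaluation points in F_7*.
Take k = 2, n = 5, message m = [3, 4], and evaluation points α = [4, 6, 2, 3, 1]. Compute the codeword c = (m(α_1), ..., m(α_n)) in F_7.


c = [5, 6, 4, 1, 0]

Message polynomial: m(x) = 3 + 4·x (mod 7).
For each evaluation point α_i, compute m(α_i) mod 7:
  α_1 = 4: Horner steps 4 → 5, so m(4) = 5.
  α_2 = 6: Horner steps 4 → 6, so m(6) = 6.
  α_3 = 2: Horner steps 4 → 4, so m(2) = 4.
  α_4 = 3: Horner steps 4 → 1, so m(3) = 1.
  α_5 = 1: Horner steps 4 → 0, so m(1) = 0.
Codeword c = [5, 6, 4, 1, 0] ∈ F_7^5.
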